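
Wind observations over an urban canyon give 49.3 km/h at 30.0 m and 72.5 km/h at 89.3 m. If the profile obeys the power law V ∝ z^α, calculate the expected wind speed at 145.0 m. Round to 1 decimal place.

86.1 km/h

First find α: α = ln(V₂/V₁)/ln(z₂/z₁) = ln(72.5/49.3)/ln(89.3/30.0) = 0.38566/1.09080 = 0.3536
Extrapolate from 89.3 m to 145.0 m: V₃ = 72.5 × (145.0/89.3)^0.3536 = 72.5 × 1.1869 = 86.0534 km/h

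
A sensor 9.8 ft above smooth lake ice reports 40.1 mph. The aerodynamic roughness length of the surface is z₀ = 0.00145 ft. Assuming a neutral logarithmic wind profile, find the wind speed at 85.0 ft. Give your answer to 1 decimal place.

49.9 mph

Log law: V(z) ∝ ln(z/z₀), so V₂/V₁ = ln(z₂/z₀) / ln(z₁/z₀).
ln(85.0/0.00145) = 10.9788, ln(9.8/0.00145) = 8.8186
V₂ = 40.1 × 10.9788/8.8186 = 40.1 × 1.2450 = 49.9232 mph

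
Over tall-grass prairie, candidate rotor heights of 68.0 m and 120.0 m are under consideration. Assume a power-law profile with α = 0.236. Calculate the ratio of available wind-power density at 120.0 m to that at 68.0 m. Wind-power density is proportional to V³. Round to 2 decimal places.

1.50

Speed ratio: V_B/V_A = (z_B/z_A)^α = (120.0/68.0)^0.236 = (1.7647)^0.236 = 1.14344
Power-density ratio: P_B/P_A = (V_B/V_A)³ = (1.14344)³ = 1.49501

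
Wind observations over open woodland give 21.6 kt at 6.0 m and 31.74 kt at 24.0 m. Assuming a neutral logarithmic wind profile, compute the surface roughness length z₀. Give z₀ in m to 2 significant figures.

z₀ ≈ 0.31 m

Log law: V(z) ∝ ln(z/z₀). With r = V₁/V₂ = 21.6/31.74 = 0.68053,
r · ln(z₂/z₀) = ln(z₁/z₀) ⇒ ln z₀ = (ln z₁ − r·ln z₂)/(1 − r)
ln z₀ = (1.79176 − 0.68053×3.17805) / 0.31947 = -1.1613
z₀ = exp(-1.1613) = 0.3131 m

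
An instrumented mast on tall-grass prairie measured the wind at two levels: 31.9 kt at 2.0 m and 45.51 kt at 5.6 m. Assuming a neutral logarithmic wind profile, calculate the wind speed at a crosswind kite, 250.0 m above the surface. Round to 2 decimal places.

Log law: V ∝ ln(z/z₀). From the pair, with r = V₁/V₂ = 0.70094,
ln z₀ = (ln z₁ − r·ln z₂)/(1 − r) = (0.6931 − 0.70094×1.7228)/0.29906 = -1.7201 → z₀ = 0.1790 m
V₃ = V₁ · ln(z₃/z₀)/ln(z₁/z₀) = 31.9 × 7.2416/2.4133 = 95.7230 kt

95.72 kt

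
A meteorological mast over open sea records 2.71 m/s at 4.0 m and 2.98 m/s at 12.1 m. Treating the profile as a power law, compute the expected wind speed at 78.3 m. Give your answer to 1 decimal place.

First find α: α = ln(V₂/V₁)/ln(z₂/z₁) = ln(2.98/2.71)/ln(12.1/4.0) = 0.09497/1.10691 = 0.0858
Extrapolate from 12.1 m to 78.3 m: V₃ = 2.98 × (78.3/12.1)^0.0858 = 2.98 × 1.1738 = 3.4978 m/s

3.5 m/s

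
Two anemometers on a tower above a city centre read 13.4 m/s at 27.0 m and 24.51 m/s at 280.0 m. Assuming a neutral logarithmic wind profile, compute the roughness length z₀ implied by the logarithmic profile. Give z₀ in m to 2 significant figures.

z₀ ≈ 1.6 m

Log law: V(z) ∝ ln(z/z₀). With r = V₁/V₂ = 13.4/24.51 = 0.54672,
r · ln(z₂/z₀) = ln(z₁/z₀) ⇒ ln z₀ = (ln z₁ − r·ln z₂)/(1 − r)
ln z₀ = (3.29584 − 0.54672×5.63479) / 0.45328 = 0.4748
z₀ = exp(0.4748) = 1.608 m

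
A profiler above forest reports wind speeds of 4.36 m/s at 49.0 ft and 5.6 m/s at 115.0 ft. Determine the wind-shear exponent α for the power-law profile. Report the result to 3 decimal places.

α ≈ 0.293

Power law: V₂/V₁ = (z₂/z₁)^α ⇒ α = ln(V₂/V₁) / ln(z₂/z₁)
α = ln(5.6/4.36) / ln(115.0/49.0) = ln(1.2844) / ln(2.3469)
  = 0.25029 / 0.85311 = 0.29339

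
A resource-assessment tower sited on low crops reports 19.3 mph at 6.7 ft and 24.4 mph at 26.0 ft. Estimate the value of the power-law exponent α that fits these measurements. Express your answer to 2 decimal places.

α ≈ 0.17

Power law: V₂/V₁ = (z₂/z₁)^α ⇒ α = ln(V₂/V₁) / ln(z₂/z₁)
α = ln(24.4/19.3) / ln(26.0/6.7) = ln(1.2642) / ln(3.8806)
  = 0.23448 / 1.35599 = 0.17292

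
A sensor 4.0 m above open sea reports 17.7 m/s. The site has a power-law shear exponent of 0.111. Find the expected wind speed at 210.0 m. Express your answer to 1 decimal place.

27.5 m/s

Power-law profile: V₂ = V₁ · (z₂/z₁)^α
V₂ = 17.7 × (210.0/4.0)^0.111 = 17.7 × (52.5000)^0.111
    = 17.7 × 1.5522 = 27.4733 m/s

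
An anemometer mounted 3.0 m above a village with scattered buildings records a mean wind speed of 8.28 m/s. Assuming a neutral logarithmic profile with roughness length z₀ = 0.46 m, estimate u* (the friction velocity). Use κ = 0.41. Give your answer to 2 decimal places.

u* ≈ 1.81 m/s

Log law: V(z) = (u*/κ) · ln(z/z₀) ⇒ u* = κ · V / ln(z/z₀)
u* = 0.41 × 8.28 / ln(3.0/0.46) = 0.41 × 8.28 / 1.8751
   = 3.3948 / 1.8751 = 1.8104 m/s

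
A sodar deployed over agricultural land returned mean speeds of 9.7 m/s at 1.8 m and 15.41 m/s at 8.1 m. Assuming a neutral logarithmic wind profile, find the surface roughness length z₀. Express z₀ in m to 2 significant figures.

z₀ ≈ 0.14 m

Log law: V(z) ∝ ln(z/z₀). With r = V₁/V₂ = 9.7/15.41 = 0.62946,
r · ln(z₂/z₀) = ln(z₁/z₀) ⇒ ln z₀ = (ln z₁ − r·ln z₂)/(1 − r)
ln z₀ = (0.58779 − 0.62946×2.09186) / 0.37054 = -1.9673
z₀ = exp(-1.9673) = 0.1398 m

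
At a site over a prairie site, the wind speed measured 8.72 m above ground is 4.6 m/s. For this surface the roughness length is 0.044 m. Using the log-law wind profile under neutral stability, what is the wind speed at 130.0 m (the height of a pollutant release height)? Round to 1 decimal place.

6.9 m/s

Log law: V(z) ∝ ln(z/z₀), so V₂/V₁ = ln(z₂/z₀) / ln(z₁/z₀).
ln(130.0/0.044) = 7.9911, ln(8.72/0.044) = 5.2892
V₂ = 4.6 × 7.9911/5.2892 = 4.6 × 1.5108 = 6.9499 m/s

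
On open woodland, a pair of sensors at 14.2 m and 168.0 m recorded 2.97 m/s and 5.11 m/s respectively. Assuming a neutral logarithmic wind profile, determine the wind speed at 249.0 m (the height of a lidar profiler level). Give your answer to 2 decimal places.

Log law: V ∝ ln(z/z₀). From the pair, with r = V₁/V₂ = 0.58121,
ln z₀ = (ln z₁ − r·ln z₂)/(1 − r) = (2.6532 − 0.58121×5.1240)/0.41879 = -0.7758 → z₀ = 0.4604 m
V₃ = V₁ · ln(z₃/z₀)/ln(z₁/z₀) = 2.97 × 6.2932/3.4290 = 5.4508 m/s

5.45 m/s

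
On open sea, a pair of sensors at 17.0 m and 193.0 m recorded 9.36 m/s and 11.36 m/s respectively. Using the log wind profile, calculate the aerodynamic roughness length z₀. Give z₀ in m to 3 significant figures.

z₀ ≈ 0.000196 m

Log law: V(z) ∝ ln(z/z₀). With r = V₁/V₂ = 9.36/11.36 = 0.82394,
r · ln(z₂/z₀) = ln(z₁/z₀) ⇒ ln z₀ = (ln z₁ − r·ln z₂)/(1 − r)
ln z₀ = (2.83321 − 0.82394×5.26269) / 0.17606 = -8.5367
z₀ = exp(-8.5367) = 0.0001961 m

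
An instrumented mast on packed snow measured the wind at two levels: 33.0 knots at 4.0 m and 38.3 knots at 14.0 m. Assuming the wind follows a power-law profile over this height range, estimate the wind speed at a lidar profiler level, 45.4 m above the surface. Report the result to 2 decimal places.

44.05 knots

First find α: α = ln(V₂/V₁)/ln(z₂/z₁) = ln(38.3/33.0)/ln(14.0/4.0) = 0.14894/1.25276 = 0.1189
Extrapolate from 14.0 m to 45.4 m: V₃ = 38.3 × (45.4/14.0)^0.1189 = 38.3 × 1.1501 = 44.0498 knots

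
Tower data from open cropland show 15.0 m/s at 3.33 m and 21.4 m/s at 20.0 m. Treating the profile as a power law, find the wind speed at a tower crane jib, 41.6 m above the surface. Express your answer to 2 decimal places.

First find α: α = ln(V₂/V₁)/ln(z₂/z₁) = ln(21.4/15.0)/ln(20.0/3.33) = 0.35534/1.79276 = 0.1982
Extrapolate from 20.0 m to 41.6 m: V₃ = 21.4 × (41.6/20.0)^0.1982 = 21.4 × 1.1562 = 24.7432 m/s

24.74 m/s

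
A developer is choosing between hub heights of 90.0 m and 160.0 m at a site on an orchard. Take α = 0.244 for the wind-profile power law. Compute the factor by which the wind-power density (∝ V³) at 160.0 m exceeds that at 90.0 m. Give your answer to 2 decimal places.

Speed ratio: V_B/V_A = (z_B/z_A)^α = (160.0/90.0)^0.244 = (1.7778)^0.244 = 1.15072
Power-density ratio: P_B/P_A = (V_B/V_A)³ = (1.15072)³ = 1.52374

1.52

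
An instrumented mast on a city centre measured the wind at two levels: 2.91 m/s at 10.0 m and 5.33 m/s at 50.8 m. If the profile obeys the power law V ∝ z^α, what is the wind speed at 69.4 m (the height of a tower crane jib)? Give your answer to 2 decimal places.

5.99 m/s

First find α: α = ln(V₂/V₁)/ln(z₂/z₁) = ln(5.33/2.91)/ln(50.8/10.0) = 0.60520/1.62531 = 0.3724
Extrapolate from 50.8 m to 69.4 m: V₃ = 5.33 × (69.4/50.8)^0.3724 = 5.33 × 1.1232 = 5.9866 m/s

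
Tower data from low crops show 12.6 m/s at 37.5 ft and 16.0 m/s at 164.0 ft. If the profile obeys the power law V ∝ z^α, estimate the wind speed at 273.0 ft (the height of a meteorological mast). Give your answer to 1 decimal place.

17.4 m/s

First find α: α = ln(V₂/V₁)/ln(z₂/z₁) = ln(16.0/12.6)/ln(164.0/37.5) = 0.23889/1.47553 = 0.1619
Extrapolate from 164.0 ft to 273.0 ft: V₃ = 16.0 × (273.0/164.0)^0.1619 = 16.0 × 1.0860 = 17.3761 m/s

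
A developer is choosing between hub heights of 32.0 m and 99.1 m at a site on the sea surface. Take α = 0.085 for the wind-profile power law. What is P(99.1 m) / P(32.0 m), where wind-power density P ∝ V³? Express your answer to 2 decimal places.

Speed ratio: V_B/V_A = (z_B/z_A)^α = (99.1/32.0)^0.085 = (3.0969)^0.085 = 1.10085
Power-density ratio: P_B/P_A = (V_B/V_A)³ = (1.10085)³ = 1.33409

1.33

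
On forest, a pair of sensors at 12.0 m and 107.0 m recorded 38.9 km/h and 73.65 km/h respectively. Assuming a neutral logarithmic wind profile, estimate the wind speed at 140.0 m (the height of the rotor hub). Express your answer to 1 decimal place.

77.9 km/h

Log law: V ∝ ln(z/z₀). From the pair, with r = V₁/V₂ = 0.52817,
ln z₀ = (ln z₁ − r·ln z₂)/(1 − r) = (2.4849 − 0.52817×4.6728)/0.47183 = 0.0357 → z₀ = 1.036 m
V₃ = V₁ · ln(z₃/z₀)/ln(z₁/z₀) = 38.9 × 4.9059/2.4492 = 77.9195 km/h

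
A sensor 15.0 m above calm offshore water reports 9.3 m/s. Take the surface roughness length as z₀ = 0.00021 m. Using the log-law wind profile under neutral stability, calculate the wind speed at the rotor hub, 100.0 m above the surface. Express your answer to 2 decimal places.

Log law: V(z) ∝ ln(z/z₀), so V₂/V₁ = ln(z₂/z₀) / ln(z₁/z₀).
ln(100.0/0.00021) = 13.0736, ln(15.0/0.00021) = 11.1765
V₂ = 9.3 × 13.0736/11.1765 = 9.3 × 1.1697 = 10.8786 m/s

10.88 m/s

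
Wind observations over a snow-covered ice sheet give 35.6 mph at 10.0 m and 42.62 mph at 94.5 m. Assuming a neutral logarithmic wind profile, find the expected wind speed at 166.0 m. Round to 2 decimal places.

Log law: V ∝ ln(z/z₀). From the pair, with r = V₁/V₂ = 0.83529,
ln z₀ = (ln z₁ − r·ln z₂)/(1 − r) = (2.3026 − 0.83529×4.5486)/0.16471 = -9.0875 → z₀ = 0.0001131 m
V₃ = V₁ · ln(z₃/z₀)/ln(z₁/z₀) = 35.6 × 14.1994/11.3900 = 44.3809 mph

44.38 mph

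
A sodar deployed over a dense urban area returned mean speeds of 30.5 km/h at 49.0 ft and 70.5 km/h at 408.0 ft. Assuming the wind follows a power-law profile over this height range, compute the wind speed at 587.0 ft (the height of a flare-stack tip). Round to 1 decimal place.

First find α: α = ln(V₂/V₁)/ln(z₂/z₁) = ln(70.5/30.5)/ln(408.0/49.0) = 0.83789/2.11945 = 0.3953
Extrapolate from 408.0 ft to 587.0 ft: V₃ = 70.5 × (587.0/408.0)^0.3953 = 70.5 × 1.1547 = 81.4035 km/h

81.4 km/h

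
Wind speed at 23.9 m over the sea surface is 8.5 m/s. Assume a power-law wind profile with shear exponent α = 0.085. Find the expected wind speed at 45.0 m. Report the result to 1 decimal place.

Power-law profile: V₂ = V₁ · (z₂/z₁)^α
V₂ = 8.5 × (45.0/23.9)^0.085 = 8.5 × (1.8828)^0.085
    = 8.5 × 1.0553 = 8.9697 m/s

9.0 m/s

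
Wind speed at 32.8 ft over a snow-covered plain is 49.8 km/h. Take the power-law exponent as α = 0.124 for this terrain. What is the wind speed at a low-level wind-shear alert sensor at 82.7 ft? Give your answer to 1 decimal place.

Power-law profile: V₂ = V₁ · (z₂/z₁)^α
V₂ = 49.8 × (82.7/32.8)^0.124 = 49.8 × (2.5213)^0.124
    = 49.8 × 1.1215 = 55.8511 km/h

55.9 km/h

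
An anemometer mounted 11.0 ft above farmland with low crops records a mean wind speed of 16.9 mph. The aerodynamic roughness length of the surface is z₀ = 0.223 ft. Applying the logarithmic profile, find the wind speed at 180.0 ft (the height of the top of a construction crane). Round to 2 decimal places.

29.02 mph

Log law: V(z) ∝ ln(z/z₀), so V₂/V₁ = ln(z₂/z₀) / ln(z₁/z₀).
ln(180.0/0.223) = 6.6935, ln(11.0/0.223) = 3.8985
V₂ = 16.9 × 6.6935/3.8985 = 16.9 × 1.7170 = 29.0167 mph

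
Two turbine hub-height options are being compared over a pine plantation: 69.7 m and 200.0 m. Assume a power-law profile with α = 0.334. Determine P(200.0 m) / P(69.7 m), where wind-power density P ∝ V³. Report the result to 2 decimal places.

2.88

Speed ratio: V_B/V_A = (z_B/z_A)^α = (200.0/69.7)^0.334 = (2.8694)^0.334 = 1.42202
Power-density ratio: P_B/P_A = (V_B/V_A)³ = (1.42202)³ = 2.87550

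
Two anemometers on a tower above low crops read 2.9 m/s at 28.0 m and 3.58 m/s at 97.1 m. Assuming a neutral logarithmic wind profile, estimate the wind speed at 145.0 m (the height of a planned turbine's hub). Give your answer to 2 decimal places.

Log law: V ∝ ln(z/z₀). From the pair, with r = V₁/V₂ = 0.81006,
ln z₀ = (ln z₁ − r·ln z₂)/(1 − r) = (3.3322 − 0.81006×4.5757)/0.18994 = -1.9711 → z₀ = 0.1393 m
V₃ = V₁ · ln(z₃/z₀)/ln(z₁/z₀) = 2.9 × 6.9478/5.3033 = 3.7993 m/s

3.80 m/s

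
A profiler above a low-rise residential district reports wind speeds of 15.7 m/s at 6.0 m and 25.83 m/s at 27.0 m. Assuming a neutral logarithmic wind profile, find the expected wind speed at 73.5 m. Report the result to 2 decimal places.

Log law: V ∝ ln(z/z₀). From the pair, with r = V₁/V₂ = 0.60782,
ln z₀ = (ln z₁ − r·ln z₂)/(1 − r) = (1.7918 − 0.60782×3.2958)/0.39218 = -0.5393 → z₀ = 0.5831 m
V₃ = V₁ · ln(z₃/z₀)/ln(z₁/z₀) = 15.7 × 4.8366/2.3311 = 32.5748 m/s

32.57 m/s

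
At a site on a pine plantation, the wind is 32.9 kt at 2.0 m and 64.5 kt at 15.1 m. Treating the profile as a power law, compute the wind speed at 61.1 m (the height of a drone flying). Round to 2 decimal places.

First find α: α = ln(V₂/V₁)/ln(z₂/z₁) = ln(64.5/32.9)/ln(15.1/2.0) = 0.67319/2.02155 = 0.3330
Extrapolate from 15.1 m to 61.1 m: V₃ = 64.5 × (61.1/15.1)^0.3330 = 64.5 × 1.5928 = 102.7347 kt

102.73 kt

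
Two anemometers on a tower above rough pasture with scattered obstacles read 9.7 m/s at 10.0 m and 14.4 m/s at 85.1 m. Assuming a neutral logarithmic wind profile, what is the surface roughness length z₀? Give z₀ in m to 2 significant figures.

z₀ ≈ 0.12 m

Log law: V(z) ∝ ln(z/z₀). With r = V₁/V₂ = 9.7/14.4 = 0.67361,
r · ln(z₂/z₀) = ln(z₁/z₀) ⇒ ln z₀ = (ln z₁ − r·ln z₂)/(1 − r)
ln z₀ = (2.30259 − 0.67361×4.44383) / 0.32639 = -2.1166
z₀ = exp(-2.1166) = 0.1204 m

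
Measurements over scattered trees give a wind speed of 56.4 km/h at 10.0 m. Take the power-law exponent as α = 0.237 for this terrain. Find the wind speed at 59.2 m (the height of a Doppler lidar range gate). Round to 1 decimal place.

86.0 km/h

Power-law profile: V₂ = V₁ · (z₂/z₁)^α
V₂ = 56.4 × (59.2/10.0)^0.237 = 56.4 × (5.9200)^0.237
    = 56.4 × 1.5242 = 85.9645 km/h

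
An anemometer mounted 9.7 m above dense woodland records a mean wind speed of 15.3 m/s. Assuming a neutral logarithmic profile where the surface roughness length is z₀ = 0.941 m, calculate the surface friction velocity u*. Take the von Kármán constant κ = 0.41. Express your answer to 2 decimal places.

u* ≈ 2.69 m/s

Log law: V(z) = (u*/κ) · ln(z/z₀) ⇒ u* = κ · V / ln(z/z₀)
u* = 0.41 × 15.3 / ln(9.7/0.941) = 0.41 × 15.3 / 2.3329
   = 6.2730 / 2.3329 = 2.6889 m/s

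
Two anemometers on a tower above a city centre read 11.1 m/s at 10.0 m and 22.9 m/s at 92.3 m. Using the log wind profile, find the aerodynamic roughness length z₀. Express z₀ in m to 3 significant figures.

z₀ ≈ 1.24 m

Log law: V(z) ∝ ln(z/z₀). With r = V₁/V₂ = 11.1/22.9 = 0.48472,
r · ln(z₂/z₀) = ln(z₁/z₀) ⇒ ln z₀ = (ln z₁ − r·ln z₂)/(1 − r)
ln z₀ = (2.30259 − 0.48472×4.52504) / 0.51528 = 0.2120
z₀ = exp(0.2120) = 1.236 m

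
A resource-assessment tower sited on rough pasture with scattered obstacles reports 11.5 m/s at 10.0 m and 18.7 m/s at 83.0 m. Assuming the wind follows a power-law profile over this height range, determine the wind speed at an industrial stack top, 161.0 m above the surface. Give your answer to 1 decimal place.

First find α: α = ln(V₂/V₁)/ln(z₂/z₁) = ln(18.7/11.5)/ln(83.0/10.0) = 0.48618/2.11626 = 0.2297
Extrapolate from 83.0 m to 161.0 m: V₃ = 18.7 × (161.0/83.0)^0.2297 = 18.7 × 1.1644 = 21.7744 m/s

21.8 m/s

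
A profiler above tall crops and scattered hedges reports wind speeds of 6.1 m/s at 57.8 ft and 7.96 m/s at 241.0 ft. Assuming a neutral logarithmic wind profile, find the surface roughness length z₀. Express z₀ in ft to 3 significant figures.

z₀ ≈ 0.535 ft

Log law: V(z) ∝ ln(z/z₀). With r = V₁/V₂ = 6.1/7.96 = 0.76633,
r · ln(z₂/z₀) = ln(z₁/z₀) ⇒ ln z₀ = (ln z₁ − r·ln z₂)/(1 − r)
ln z₀ = (4.05699 − 0.76633×5.48480) / 0.23367 = -0.6256
z₀ = exp(-0.6256) = 0.5349 ft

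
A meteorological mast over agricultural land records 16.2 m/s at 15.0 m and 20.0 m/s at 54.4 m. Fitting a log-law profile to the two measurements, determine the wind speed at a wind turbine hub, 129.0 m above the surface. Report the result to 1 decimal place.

Log law: V ∝ ln(z/z₀). From the pair, with r = V₁/V₂ = 0.81000,
ln z₀ = (ln z₁ − r·ln z₂)/(1 − r) = (2.7081 − 0.81000×3.9964)/0.19000 = -2.7842 → z₀ = 0.06178 m
V₃ = V₁ · ln(z₃/z₀)/ln(z₁/z₀) = 16.2 × 7.6440/5.4923 = 22.5468 m/s

22.5 m/s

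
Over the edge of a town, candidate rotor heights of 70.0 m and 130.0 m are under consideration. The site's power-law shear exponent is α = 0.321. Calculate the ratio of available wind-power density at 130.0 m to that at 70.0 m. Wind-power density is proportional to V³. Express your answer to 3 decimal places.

Speed ratio: V_B/V_A = (z_B/z_A)^α = (130.0/70.0)^0.321 = (1.8571)^0.321 = 1.21983
Power-density ratio: P_B/P_A = (V_B/V_A)³ = (1.21983)³ = 1.81509

1.815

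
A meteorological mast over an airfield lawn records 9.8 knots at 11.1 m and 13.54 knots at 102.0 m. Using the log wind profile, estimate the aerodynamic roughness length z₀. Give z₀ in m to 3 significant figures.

z₀ ≈ 0.0332 m

Log law: V(z) ∝ ln(z/z₀). With r = V₁/V₂ = 9.8/13.54 = 0.72378,
r · ln(z₂/z₀) = ln(z₁/z₀) ⇒ ln z₀ = (ln z₁ − r·ln z₂)/(1 − r)
ln z₀ = (2.40695 − 0.72378×4.62497) / 0.27622 = -3.4050
z₀ = exp(-3.4050) = 0.03321 m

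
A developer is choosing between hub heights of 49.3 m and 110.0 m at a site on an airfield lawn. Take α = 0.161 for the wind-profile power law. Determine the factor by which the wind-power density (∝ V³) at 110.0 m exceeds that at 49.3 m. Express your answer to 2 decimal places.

Speed ratio: V_B/V_A = (z_B/z_A)^α = (110.0/49.3)^0.161 = (2.2312)^0.161 = 1.13793
Power-density ratio: P_B/P_A = (V_B/V_A)³ = (1.13793)³ = 1.47349

1.47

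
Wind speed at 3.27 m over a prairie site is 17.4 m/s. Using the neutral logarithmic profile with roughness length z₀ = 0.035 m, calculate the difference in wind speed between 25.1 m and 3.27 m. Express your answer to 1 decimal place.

7.8 m/s

Log law: V₂ = V₁ · ln(z₂/z₀)/ln(z₁/z₀) = 17.4 × 6.5753/4.5372 = 25.2160 m/s
ΔV = 25.2160 − 17.4 = 7.8160 m/s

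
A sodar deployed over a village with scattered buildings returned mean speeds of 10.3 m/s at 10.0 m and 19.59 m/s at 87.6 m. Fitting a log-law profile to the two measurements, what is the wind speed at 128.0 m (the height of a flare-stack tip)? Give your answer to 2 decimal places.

Log law: V ∝ ln(z/z₀). From the pair, with r = V₁/V₂ = 0.52578,
ln z₀ = (ln z₁ − r·ln z₂)/(1 − r) = (2.3026 − 0.52578×4.4728)/0.47422 = -0.1036 → z₀ = 0.9016 m
V₃ = V₁ · ln(z₃/z₀)/ln(z₁/z₀) = 10.3 × 4.9556/2.4061 = 21.2135 m/s

21.21 m/s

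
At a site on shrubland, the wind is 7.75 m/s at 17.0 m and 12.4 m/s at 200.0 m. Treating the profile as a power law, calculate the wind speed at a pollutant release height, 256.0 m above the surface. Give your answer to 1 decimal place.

First find α: α = ln(V₂/V₁)/ln(z₂/z₁) = ln(12.4/7.75)/ln(200.0/17.0) = 0.47000/2.46510 = 0.1907
Extrapolate from 200.0 m to 256.0 m: V₃ = 12.4 × (256.0/200.0)^0.1907 = 12.4 × 1.0482 = 12.9976 m/s

13.0 m/s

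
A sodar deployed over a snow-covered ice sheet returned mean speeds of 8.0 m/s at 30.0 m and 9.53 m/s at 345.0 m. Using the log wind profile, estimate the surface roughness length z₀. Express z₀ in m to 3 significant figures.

Log law: V(z) ∝ ln(z/z₀). With r = V₁/V₂ = 8.0/9.53 = 0.83945,
r · ln(z₂/z₀) = ln(z₁/z₀) ⇒ ln z₀ = (ln z₁ − r·ln z₂)/(1 − r)
ln z₀ = (3.40120 − 0.83945×5.84354) / 0.16055 = -9.3692
z₀ = exp(-9.3692) = 0.00008531 m

z₀ ≈ 0.0000853 m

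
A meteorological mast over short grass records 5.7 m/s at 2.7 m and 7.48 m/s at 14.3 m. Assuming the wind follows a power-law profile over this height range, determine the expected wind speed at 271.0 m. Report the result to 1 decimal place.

First find α: α = ln(V₂/V₁)/ln(z₂/z₁) = ln(7.48/5.7)/ln(14.3/2.7) = 0.27177/1.66701 = 0.1630
Extrapolate from 14.3 m to 271.0 m: V₃ = 7.48 × (271.0/14.3)^0.1630 = 7.48 × 1.6154 = 12.0834 m/s

12.1 m/s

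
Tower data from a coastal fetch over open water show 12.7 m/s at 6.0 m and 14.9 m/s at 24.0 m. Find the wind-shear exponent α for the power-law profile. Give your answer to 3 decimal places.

α ≈ 0.115

Power law: V₂/V₁ = (z₂/z₁)^α ⇒ α = ln(V₂/V₁) / ln(z₂/z₁)
α = ln(14.9/12.7) / ln(24.0/6.0) = ln(1.1732) / ln(4.0000)
  = 0.15976 / 1.38629 = 0.11524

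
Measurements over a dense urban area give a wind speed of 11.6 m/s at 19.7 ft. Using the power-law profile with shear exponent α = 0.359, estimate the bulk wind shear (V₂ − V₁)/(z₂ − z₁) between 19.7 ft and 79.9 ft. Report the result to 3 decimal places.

Power law: V₂ = V₁ · (z₂/z₁)^α = 11.6 × (4.0558)^0.359 = 19.1760 m/s
ΔV/Δz = (19.1760 − 11.6)/(79.9 − 19.7) = 7.5760/60.2000 = 0.12585 m/s/ft

0.126 m/s/ft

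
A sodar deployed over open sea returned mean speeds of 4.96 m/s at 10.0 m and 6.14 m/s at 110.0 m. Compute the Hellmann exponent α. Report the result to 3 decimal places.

α ≈ 0.089

Power law: V₂/V₁ = (z₂/z₁)^α ⇒ α = ln(V₂/V₁) / ln(z₂/z₁)
α = ln(6.14/4.96) / ln(110.0/10.0) = ln(1.2379) / ln(11.0000)
  = 0.21342 / 2.39790 = 0.08900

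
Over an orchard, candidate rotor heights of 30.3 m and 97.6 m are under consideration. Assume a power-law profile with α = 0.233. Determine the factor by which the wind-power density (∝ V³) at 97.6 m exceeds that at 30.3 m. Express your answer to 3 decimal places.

Speed ratio: V_B/V_A = (z_B/z_A)^α = (97.6/30.3)^0.233 = (3.2211)^0.233 = 1.31331
Power-density ratio: P_B/P_A = (V_B/V_A)³ = (1.31331)³ = 2.26515

2.265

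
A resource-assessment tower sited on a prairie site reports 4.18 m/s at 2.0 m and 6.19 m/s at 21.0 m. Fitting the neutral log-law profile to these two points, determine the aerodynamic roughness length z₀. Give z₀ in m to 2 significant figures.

z₀ ≈ 0.015 m

Log law: V(z) ∝ ln(z/z₀). With r = V₁/V₂ = 4.18/6.19 = 0.67528,
r · ln(z₂/z₀) = ln(z₁/z₀) ⇒ ln z₀ = (ln z₁ − r·ln z₂)/(1 − r)
ln z₀ = (0.69315 − 0.67528×3.04452) / 0.32472 = -4.1968
z₀ = exp(-4.1968) = 0.01504 m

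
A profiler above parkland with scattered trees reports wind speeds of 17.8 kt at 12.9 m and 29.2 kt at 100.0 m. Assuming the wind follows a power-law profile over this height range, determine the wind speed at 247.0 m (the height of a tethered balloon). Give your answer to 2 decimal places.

36.33 kt

First find α: α = ln(V₂/V₁)/ln(z₂/z₁) = ln(29.2/17.8)/ln(100.0/12.9) = 0.49497/2.04794 = 0.2417
Extrapolate from 100.0 m to 247.0 m: V₃ = 29.2 × (247.0/100.0)^0.2417 = 29.2 × 1.2443 = 36.3324 kt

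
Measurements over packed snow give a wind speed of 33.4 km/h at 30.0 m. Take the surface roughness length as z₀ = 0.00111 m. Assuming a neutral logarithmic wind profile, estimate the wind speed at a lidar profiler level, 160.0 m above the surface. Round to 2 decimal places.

38.88 km/h

Log law: V(z) ∝ ln(z/z₀), so V₂/V₁ = ln(z₂/z₀) / ln(z₁/z₀).
ln(160.0/0.00111) = 11.8786, ln(30.0/0.00111) = 10.2046
V₂ = 33.4 × 11.8786/10.2046 = 33.4 × 1.1640 = 38.8790 km/h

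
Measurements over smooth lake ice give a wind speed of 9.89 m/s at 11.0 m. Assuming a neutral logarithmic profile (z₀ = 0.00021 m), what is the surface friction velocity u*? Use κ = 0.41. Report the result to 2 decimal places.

Log law: V(z) = (u*/κ) · ln(z/z₀) ⇒ u* = κ · V / ln(z/z₀)
u* = 0.41 × 9.89 / ln(11.0/0.00021) = 0.41 × 9.89 / 10.8663
   = 4.0549 / 10.8663 = 0.3732 m/s

u* ≈ 0.37 m/s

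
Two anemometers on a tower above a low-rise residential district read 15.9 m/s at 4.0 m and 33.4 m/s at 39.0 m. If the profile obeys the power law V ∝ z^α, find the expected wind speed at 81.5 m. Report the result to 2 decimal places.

First find α: α = ln(V₂/V₁)/ln(z₂/z₁) = ln(33.4/15.9)/ln(39.0/4.0) = 0.74224/2.27727 = 0.3259
Extrapolate from 39.0 m to 81.5 m: V₃ = 33.4 × (81.5/39.0)^0.3259 = 33.4 × 1.2715 = 42.4693 m/s

42.47 m/s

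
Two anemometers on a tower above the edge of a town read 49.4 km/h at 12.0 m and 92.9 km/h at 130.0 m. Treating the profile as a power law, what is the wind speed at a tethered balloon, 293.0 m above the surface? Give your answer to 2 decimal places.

115.23 km/h

First find α: α = ln(V₂/V₁)/ln(z₂/z₁) = ln(92.9/49.4)/ln(130.0/12.0) = 0.63157/2.38263 = 0.2651
Extrapolate from 130.0 m to 293.0 m: V₃ = 92.9 × (293.0/130.0)^0.2651 = 92.9 × 1.2404 = 115.2303 km/h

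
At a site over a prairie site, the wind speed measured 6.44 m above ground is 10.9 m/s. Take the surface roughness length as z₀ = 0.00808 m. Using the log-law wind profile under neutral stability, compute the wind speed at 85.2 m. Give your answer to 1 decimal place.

Log law: V(z) ∝ ln(z/z₀), so V₂/V₁ = ln(z₂/z₀) / ln(z₁/z₀).
ln(85.2/0.00808) = 9.2634, ln(6.44/0.00808) = 6.6809
V₂ = 10.9 × 9.2634/6.6809 = 10.9 × 1.3865 = 15.1134 m/s

15.1 m/s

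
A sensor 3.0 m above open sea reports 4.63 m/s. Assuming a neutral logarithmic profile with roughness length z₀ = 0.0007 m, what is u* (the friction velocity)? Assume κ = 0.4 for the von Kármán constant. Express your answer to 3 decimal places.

Log law: V(z) = (u*/κ) · ln(z/z₀) ⇒ u* = κ · V / ln(z/z₀)
u* = 0.4 × 4.63 / ln(3.0/0.0007) = 0.4 × 4.63 / 8.3630
   = 1.8520 / 8.3630 = 0.2215 m/s

u* ≈ 0.221 m/s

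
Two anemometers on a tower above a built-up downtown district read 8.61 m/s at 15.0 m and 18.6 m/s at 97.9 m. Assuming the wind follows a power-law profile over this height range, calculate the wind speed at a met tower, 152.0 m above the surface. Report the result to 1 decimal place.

22.3 m/s

First find α: α = ln(V₂/V₁)/ln(z₂/z₁) = ln(18.6/8.61)/ln(97.9/15.0) = 0.77024/1.87590 = 0.4106
Extrapolate from 97.9 m to 152.0 m: V₃ = 18.6 × (152.0/97.9)^0.4106 = 18.6 × 1.1980 = 22.2824 m/s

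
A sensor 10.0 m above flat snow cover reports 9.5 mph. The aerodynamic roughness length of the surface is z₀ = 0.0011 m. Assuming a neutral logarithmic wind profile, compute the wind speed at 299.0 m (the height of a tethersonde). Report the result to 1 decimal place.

13.0 mph

Log law: V(z) ∝ ln(z/z₀), so V₂/V₁ = ln(z₂/z₀) / ln(z₁/z₀).
ln(299.0/0.0011) = 12.5129, ln(10.0/0.0011) = 9.1150
V₂ = 9.5 × 12.5129/9.1150 = 9.5 × 1.3728 = 13.0414 mph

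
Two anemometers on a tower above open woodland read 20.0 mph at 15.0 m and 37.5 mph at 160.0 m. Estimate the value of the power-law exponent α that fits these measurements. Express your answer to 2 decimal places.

α ≈ 0.27

Power law: V₂/V₁ = (z₂/z₁)^α ⇒ α = ln(V₂/V₁) / ln(z₂/z₁)
α = ln(37.5/20.0) / ln(160.0/15.0) = ln(1.8750) / ln(10.6667)
  = 0.62861 / 2.36712 = 0.26556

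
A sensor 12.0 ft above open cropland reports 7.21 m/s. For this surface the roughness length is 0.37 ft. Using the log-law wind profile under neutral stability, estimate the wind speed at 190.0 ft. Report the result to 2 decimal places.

Log law: V(z) ∝ ln(z/z₀), so V₂/V₁ = ln(z₂/z₀) / ln(z₁/z₀).
ln(190.0/0.37) = 6.2413, ln(12.0/0.37) = 3.4792
V₂ = 7.21 × 6.2413/3.4792 = 7.21 × 1.7939 = 12.9340 m/s

12.93 m/s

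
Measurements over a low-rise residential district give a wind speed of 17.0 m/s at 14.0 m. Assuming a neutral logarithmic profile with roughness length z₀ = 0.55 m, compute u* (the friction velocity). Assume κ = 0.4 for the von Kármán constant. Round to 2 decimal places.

Log law: V(z) = (u*/κ) · ln(z/z₀) ⇒ u* = κ · V / ln(z/z₀)
u* = 0.4 × 17.0 / ln(14.0/0.55) = 0.4 × 17.0 / 3.2369
   = 6.8000 / 3.2369 = 2.1008 m/s

u* ≈ 2.10 m/s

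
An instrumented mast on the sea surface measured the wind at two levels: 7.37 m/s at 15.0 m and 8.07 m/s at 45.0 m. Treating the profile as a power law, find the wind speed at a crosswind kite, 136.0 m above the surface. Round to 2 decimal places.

First find α: α = ln(V₂/V₁)/ln(z₂/z₁) = ln(8.07/7.37)/ln(45.0/15.0) = 0.09074/1.09861 = 0.0826
Extrapolate from 45.0 m to 136.0 m: V₃ = 8.07 × (136.0/45.0)^0.0826 = 8.07 × 1.0956 = 8.8419 m/s

8.84 m/s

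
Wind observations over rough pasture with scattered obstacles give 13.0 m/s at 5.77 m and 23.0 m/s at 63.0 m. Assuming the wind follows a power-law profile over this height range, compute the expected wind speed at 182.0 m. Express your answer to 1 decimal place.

First find α: α = ln(V₂/V₁)/ln(z₂/z₁) = ln(23.0/13.0)/ln(63.0/5.77) = 0.57054/2.39046 = 0.2387
Extrapolate from 63.0 m to 182.0 m: V₃ = 23.0 × (182.0/63.0)^0.2387 = 23.0 × 1.2881 = 29.6274 m/s

29.6 m/s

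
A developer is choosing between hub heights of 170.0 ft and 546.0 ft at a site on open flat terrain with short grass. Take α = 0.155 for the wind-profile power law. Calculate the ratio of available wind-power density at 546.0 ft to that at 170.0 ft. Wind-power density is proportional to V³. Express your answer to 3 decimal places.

Speed ratio: V_B/V_A = (z_B/z_A)^α = (546.0/170.0)^0.155 = (3.2118)^0.155 = 1.19824
Power-density ratio: P_B/P_A = (V_B/V_A)³ = (1.19824)³ = 1.72043

1.720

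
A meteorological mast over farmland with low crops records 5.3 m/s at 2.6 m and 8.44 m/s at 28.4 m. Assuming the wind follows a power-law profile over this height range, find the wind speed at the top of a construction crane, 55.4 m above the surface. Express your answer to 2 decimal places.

First find α: α = ln(V₂/V₁)/ln(z₂/z₁) = ln(8.44/5.3)/ln(28.4/2.6) = 0.46528/2.39088 = 0.1946
Extrapolate from 28.4 m to 55.4 m: V₃ = 8.44 × (55.4/28.4)^0.1946 = 8.44 × 1.1389 = 9.6120 m/s

9.61 m/s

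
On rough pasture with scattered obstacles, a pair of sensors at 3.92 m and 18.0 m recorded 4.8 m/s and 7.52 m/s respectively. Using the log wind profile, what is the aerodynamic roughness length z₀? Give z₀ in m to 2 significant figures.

Log law: V(z) ∝ ln(z/z₀). With r = V₁/V₂ = 4.8/7.52 = 0.63830,
r · ln(z₂/z₀) = ln(z₁/z₀) ⇒ ln z₀ = (ln z₁ − r·ln z₂)/(1 − r)
ln z₀ = (1.36609 − 0.63830×2.89037) / 0.36170 = -1.3238
z₀ = exp(-1.3238) = 0.2661 m

z₀ ≈ 0.27 m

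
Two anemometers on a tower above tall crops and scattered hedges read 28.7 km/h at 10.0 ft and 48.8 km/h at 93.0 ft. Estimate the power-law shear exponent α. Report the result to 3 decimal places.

α ≈ 0.238

Power law: V₂/V₁ = (z₂/z₁)^α ⇒ α = ln(V₂/V₁) / ln(z₂/z₁)
α = ln(48.8/28.7) / ln(93.0/10.0) = ln(1.7003) / ln(9.3000)
  = 0.53083 / 2.23001 = 0.23804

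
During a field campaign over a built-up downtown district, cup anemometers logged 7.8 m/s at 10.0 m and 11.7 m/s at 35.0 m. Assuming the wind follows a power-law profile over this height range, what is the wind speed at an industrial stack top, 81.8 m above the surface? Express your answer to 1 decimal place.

First find α: α = ln(V₂/V₁)/ln(z₂/z₁) = ln(11.7/7.8)/ln(35.0/10.0) = 0.40547/1.25276 = 0.3237
Extrapolate from 35.0 m to 81.8 m: V₃ = 11.7 × (81.8/35.0)^0.3237 = 11.7 × 1.3162 = 15.3997 m/s

15.4 m/s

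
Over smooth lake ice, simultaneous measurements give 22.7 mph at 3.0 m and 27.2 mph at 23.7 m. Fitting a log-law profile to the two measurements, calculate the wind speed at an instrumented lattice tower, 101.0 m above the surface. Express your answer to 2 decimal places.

Log law: V ∝ ln(z/z₀). From the pair, with r = V₁/V₂ = 0.83456,
ln z₀ = (ln z₁ − r·ln z₂)/(1 − r) = (1.0986 − 0.83456×3.1655)/0.16544 = -9.3276 → z₀ = 0.00008894 m
V₃ = V₁ · ln(z₃/z₀)/ln(z₁/z₀) = 22.7 × 13.9427/10.4262 = 30.3562 mph

30.36 mph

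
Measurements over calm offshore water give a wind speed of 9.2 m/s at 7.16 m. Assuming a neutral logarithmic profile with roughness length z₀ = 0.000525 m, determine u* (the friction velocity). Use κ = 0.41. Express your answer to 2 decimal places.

u* ≈ 0.40 m/s

Log law: V(z) = (u*/κ) · ln(z/z₀) ⇒ u* = κ · V / ln(z/z₀)
u* = 0.41 × 9.2 / ln(7.16/0.000525) = 0.41 × 9.2 / 9.5206
   = 3.7720 / 9.5206 = 0.3962 m/s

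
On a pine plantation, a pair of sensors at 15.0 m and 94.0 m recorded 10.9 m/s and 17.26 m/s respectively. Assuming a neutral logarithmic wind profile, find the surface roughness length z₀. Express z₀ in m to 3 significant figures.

z₀ ≈ 0.646 m

Log law: V(z) ∝ ln(z/z₀). With r = V₁/V₂ = 10.9/17.26 = 0.63152,
r · ln(z₂/z₀) = ln(z₁/z₀) ⇒ ln z₀ = (ln z₁ − r·ln z₂)/(1 − r)
ln z₀ = (2.70805 − 0.63152×4.54329) / 0.36848 = -0.4373
z₀ = exp(-0.4373) = 0.6458 m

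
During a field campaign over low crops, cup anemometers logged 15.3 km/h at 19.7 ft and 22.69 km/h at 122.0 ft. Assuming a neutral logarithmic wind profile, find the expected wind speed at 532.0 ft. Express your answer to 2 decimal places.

28.66 km/h

Log law: V ∝ ln(z/z₀). From the pair, with r = V₁/V₂ = 0.67431,
ln z₀ = (ln z₁ − r·ln z₂)/(1 − r) = (2.9806 − 0.67431×4.8040)/0.32569 = -0.7945 → z₀ = 0.4518 ft
V₃ = V₁ · ln(z₃/z₀)/ln(z₁/z₀) = 15.3 × 7.0711/3.7751 = 28.6583 km/h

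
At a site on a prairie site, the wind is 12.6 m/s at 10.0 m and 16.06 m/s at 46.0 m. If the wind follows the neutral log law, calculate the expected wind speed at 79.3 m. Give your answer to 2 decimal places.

17.29 m/s

Log law: V ∝ ln(z/z₀). From the pair, with r = V₁/V₂ = 0.78456,
ln z₀ = (ln z₁ − r·ln z₂)/(1 − r) = (2.3026 − 0.78456×3.8286)/0.21544 = -3.2547 → z₀ = 0.03859 m
V₃ = V₁ · ln(z₃/z₀)/ln(z₁/z₀) = 12.6 × 7.6280/5.5573 = 17.2948 m/s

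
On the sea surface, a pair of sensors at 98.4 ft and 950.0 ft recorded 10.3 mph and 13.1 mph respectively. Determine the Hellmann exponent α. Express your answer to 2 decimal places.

α ≈ 0.11

Power law: V₂/V₁ = (z₂/z₁)^α ⇒ α = ln(V₂/V₁) / ln(z₂/z₁)
α = ln(13.1/10.3) / ln(950.0/98.4) = ln(1.2718) / ln(9.6545)
  = 0.24047 / 2.26742 = 0.10605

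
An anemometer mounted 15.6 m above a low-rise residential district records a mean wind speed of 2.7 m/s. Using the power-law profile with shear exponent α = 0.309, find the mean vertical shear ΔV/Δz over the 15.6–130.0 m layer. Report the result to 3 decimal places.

0.022 m/s/m

Power law: V₂ = V₁ · (z₂/z₁)^α = 2.7 × (8.3333)^0.309 = 5.1987 m/s
ΔV/Δz = (5.1987 − 2.7)/(130.0 − 15.6) = 2.4987/114.4000 = 0.02184 m/s/m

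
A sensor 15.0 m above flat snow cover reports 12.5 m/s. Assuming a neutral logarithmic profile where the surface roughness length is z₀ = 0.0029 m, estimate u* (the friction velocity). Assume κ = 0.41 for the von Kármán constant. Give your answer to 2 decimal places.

u* ≈ 0.60 m/s

Log law: V(z) = (u*/κ) · ln(z/z₀) ⇒ u* = κ · V / ln(z/z₀)
u* = 0.41 × 12.5 / ln(15.0/0.0029) = 0.41 × 12.5 / 8.5511
   = 5.1250 / 8.5511 = 0.5993 m/s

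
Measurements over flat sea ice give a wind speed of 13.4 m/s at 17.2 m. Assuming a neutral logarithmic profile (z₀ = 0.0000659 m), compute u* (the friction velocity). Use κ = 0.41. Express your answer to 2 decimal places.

Log law: V(z) = (u*/κ) · ln(z/z₀) ⇒ u* = κ · V / ln(z/z₀)
u* = 0.41 × 13.4 / ln(17.2/0.0000659) = 0.41 × 13.4 / 12.4723
   = 5.4940 / 12.4723 = 0.4405 m/s

u* ≈ 0.44 m/s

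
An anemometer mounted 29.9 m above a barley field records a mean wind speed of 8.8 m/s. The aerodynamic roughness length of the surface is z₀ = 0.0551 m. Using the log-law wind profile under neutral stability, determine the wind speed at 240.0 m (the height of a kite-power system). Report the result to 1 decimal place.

11.7 m/s

Log law: V(z) ∝ ln(z/z₀), so V₂/V₁ = ln(z₂/z₀) / ln(z₁/z₀).
ln(240.0/0.0551) = 8.3792, ln(29.9/0.0551) = 6.2965
V₂ = 8.8 × 8.3792/6.2965 = 8.8 × 1.3308 = 11.7109 m/s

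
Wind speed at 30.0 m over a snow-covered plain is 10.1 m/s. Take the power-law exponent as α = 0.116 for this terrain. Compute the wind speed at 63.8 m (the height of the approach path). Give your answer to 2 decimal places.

Power-law profile: V₂ = V₁ · (z₂/z₁)^α
V₂ = 10.1 × (63.8/30.0)^0.116 = 10.1 × (2.1267)^0.116
    = 10.1 × 1.0915 = 11.0239 m/s

11.02 m/s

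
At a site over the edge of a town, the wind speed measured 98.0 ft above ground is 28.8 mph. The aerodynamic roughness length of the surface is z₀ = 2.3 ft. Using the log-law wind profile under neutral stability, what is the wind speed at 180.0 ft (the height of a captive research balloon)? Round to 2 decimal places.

Log law: V(z) ∝ ln(z/z₀), so V₂/V₁ = ln(z₂/z₀) / ln(z₁/z₀).
ln(180.0/2.3) = 4.3600, ln(98.0/2.3) = 3.7521
V₂ = 28.8 × 4.3600/3.7521 = 28.8 × 1.1620 = 33.4668 mph

33.47 mph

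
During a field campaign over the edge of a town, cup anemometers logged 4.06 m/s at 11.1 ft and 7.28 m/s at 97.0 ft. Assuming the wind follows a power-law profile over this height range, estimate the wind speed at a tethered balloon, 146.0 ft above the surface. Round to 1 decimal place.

First find α: α = ln(V₂/V₁)/ln(z₂/z₁) = ln(7.28/4.06)/ln(97.0/11.1) = 0.58395/2.16777 = 0.2694
Extrapolate from 97.0 ft to 146.0 ft: V₃ = 7.28 × (146.0/97.0)^0.2694 = 7.28 × 1.1164 = 8.1277 m/s

8.1 m/s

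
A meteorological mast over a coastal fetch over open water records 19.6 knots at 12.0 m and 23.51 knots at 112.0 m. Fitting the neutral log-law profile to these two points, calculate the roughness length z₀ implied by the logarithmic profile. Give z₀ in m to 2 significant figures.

z₀ ≈ 0.00016 m

Log law: V(z) ∝ ln(z/z₀). With r = V₁/V₂ = 19.6/23.51 = 0.83369,
r · ln(z₂/z₀) = ln(z₁/z₀) ⇒ ln z₀ = (ln z₁ − r·ln z₂)/(1 − r)
ln z₀ = (2.48491 − 0.83369×4.71850) / 0.16631 = -8.7116
z₀ = exp(-8.7116) = 0.0001647 m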